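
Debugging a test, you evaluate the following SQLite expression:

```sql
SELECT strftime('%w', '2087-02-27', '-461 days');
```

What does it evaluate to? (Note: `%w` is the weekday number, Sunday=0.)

First apply '-461 days': 2087-02-27 → 2085-11-23.
2085-11-23 is a Friday; with Sunday=0 that is 5.

5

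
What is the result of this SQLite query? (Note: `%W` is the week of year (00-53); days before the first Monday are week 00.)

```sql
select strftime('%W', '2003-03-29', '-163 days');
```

First apply '-163 days': 2003-03-29 → 2002-10-17.
2002-10-17 is a Thursday. SQLite's %W counts Mondays since the year started; the result is 41.

41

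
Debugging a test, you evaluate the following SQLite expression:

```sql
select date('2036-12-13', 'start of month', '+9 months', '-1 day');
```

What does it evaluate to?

2037-08-31

`start of month` rewinds 2036-12-13 to 2036-12-01.
Adding +9 months to 2036-12-01 gives 2037-09-01.
Going back 1 day from 2037-09-01 reaches 2037-08-31 (last day of August, 31 days).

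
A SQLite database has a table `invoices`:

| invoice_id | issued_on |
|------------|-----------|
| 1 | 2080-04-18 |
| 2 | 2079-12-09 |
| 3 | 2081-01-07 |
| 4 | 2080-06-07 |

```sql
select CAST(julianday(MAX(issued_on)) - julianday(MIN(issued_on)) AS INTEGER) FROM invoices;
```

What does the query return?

395

MIN = 2079-12-09, MAX = 2081-01-07.
22 days remain in December 2079 after the 9th (31 − 9).
Full months from January 2080 through December 2080 contribute their day counts.
Then 7 days into January 2081.
Total: 22 + 31 + 29 + 31 + 30 + 31 + 30 + 31 + 31 + 30 + 31 + 30 + 31 + 7 = 395.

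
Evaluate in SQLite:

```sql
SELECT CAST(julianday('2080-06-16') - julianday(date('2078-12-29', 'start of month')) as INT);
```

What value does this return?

563

`start of month` rewinds 2078-12-29 to 2078-12-01.
30 days remain in December 2078 after the 1st (31 − 1).
Full months from January 2079 through May 2080 contribute their day counts.
Then 16 days into June 2080.
Total: 30 + 31 + 28 + 31 + 30 + 31 + 30 + 31 + 31 + 30 + 31 + 30 + 31 + 31 + 29 + 31 + 30 + 31 + 16 = 563.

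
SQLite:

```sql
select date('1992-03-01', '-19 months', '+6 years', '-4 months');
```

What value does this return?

1996-04-01

Adding -19 months to 1992-03-01 gives 1990-08-01.
Adding +6 years to 1990-08-01 gives 1996-08-01.
Adding -4 months to 1996-08-01 gives 1996-04-01.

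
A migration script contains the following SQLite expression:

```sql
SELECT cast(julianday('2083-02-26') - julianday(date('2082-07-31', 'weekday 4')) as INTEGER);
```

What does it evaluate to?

`weekday 4` advances to the next Thursday; 2082-07-31 is a Friday, so it moves forward to 2082-08-06.
25 days remain in August 2082 after the 6th (31 − 6).
September 2082: 30 days.
October 2082: 31 days.
November 2082: 30 days.
December 2082: 31 days.
January 2083: 31 days.
Then 26 days into February 2083.
Total: 25 + 30 + 31 + 30 + 31 + 31 + 26 = 204.

204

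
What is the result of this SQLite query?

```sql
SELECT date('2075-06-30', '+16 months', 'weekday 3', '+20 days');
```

2076-11-24

Adding +16 months to 2075-06-30 gives 2076-10-30.
`weekday 3` advances to the next Wednesday; 2076-10-30 is a Friday, so it moves forward to 2076-11-04.
Advancing 20 more days within November lands on 2076-11-24.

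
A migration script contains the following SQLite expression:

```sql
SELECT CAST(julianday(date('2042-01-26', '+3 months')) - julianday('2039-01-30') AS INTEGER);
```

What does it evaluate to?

1182

Adding +3 months to 2042-01-26 gives 2042-04-26.
1 day remains in January 2039 after the 30th (31 − 30).
Full months from February 2039 through March 2042 contribute their day counts.
Then 26 days into April 2042.
Total: 1 + 28 + 31 + 30 + 31 + 30 + 31 + 31 + 30 + 31 + 30 + 31 + 31 + 29 + 31 + 30 + 31 + 30 + 31 + 31 + 30 + 31 + 30 + 31 + 31 + 28 + 31 + 30 + 31 + 30 + 31 + 31 + 30 + 31 + 30 + 31 + 31 + 28 + 31 + 26 = 1182.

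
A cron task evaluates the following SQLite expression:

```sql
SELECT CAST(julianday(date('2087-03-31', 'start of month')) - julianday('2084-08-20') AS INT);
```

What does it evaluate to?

`start of month` rewinds 2087-03-31 to 2087-03-01.
11 days remain in August 2084 after the 20th (31 − 20).
Full months from September 2084 through February 2087 contribute their day counts.
Then 1 day into March 2087.
Total: 11 + 30 + 31 + 30 + 31 + 31 + 28 + 31 + 30 + 31 + 30 + 31 + 31 + 30 + 31 + 30 + 31 + 31 + 28 + 31 + 30 + 31 + 30 + 31 + 31 + 30 + 31 + 30 + 31 + 31 + 28 + 1 = 923.

923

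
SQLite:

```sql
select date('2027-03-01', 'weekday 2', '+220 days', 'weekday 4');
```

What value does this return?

2027-10-14

`weekday 2` advances to the next Tuesday; 2027-03-01 is a Monday, so it moves forward to 2027-03-02.
Applying '+220 days' to 2027-03-02: counting 220 days forward gives 2027-10-08.
`weekday 4` advances to the next Thursday; 2027-10-08 is a Friday, so it moves forward to 2027-10-14.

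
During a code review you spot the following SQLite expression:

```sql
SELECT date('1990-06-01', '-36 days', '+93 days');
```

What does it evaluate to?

1990-07-28

Going back 1 day from 1990-06-01 reaches 1990-05-31 (last day of May, 31 days).
Going back 31 days from 1990-05-31 reaches 1990-04-30 (last day of April, 30 days).
Going back 4 days within April lands on 1990-04-26.
Applying '+93 days' to 1990-04-26: counting 93 days forward gives 1990-07-28.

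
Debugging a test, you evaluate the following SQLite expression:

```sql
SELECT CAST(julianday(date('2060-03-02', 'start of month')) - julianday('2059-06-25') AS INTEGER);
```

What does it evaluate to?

250

`start of month` rewinds 2060-03-02 to 2060-03-01.
5 days remain in June 2059 after the 25th (30 − 25).
Full months from July 2059 through February 2060 contribute their day counts.
Then 1 day into March 2060.
Total: 5 + 31 + 31 + 30 + 31 + 30 + 31 + 31 + 29 + 1 = 250.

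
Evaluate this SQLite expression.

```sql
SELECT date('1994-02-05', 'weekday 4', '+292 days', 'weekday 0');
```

1994-12-04

`weekday 4` advances to the next Thursday; 1994-02-05 is a Saturday, so it moves forward to 1994-02-10.
Applying '+292 days' to 1994-02-10: counting 292 days forward gives 1994-11-29.
`weekday 0` advances to the next Sunday; 1994-11-29 is a Tuesday, so it moves forward to 1994-12-04.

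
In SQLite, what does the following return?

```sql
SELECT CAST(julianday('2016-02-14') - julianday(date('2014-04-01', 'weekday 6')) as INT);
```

680

`weekday 6` advances to the next Saturday; 2014-04-01 is a Tuesday, so it moves forward to 2014-04-05.
25 days remain in April 2014 after the 5th (30 − 5).
Full months from May 2014 through January 2016 contribute their day counts.
Then 14 days into February 2016.
Total: 25 + 31 + 30 + 31 + 31 + 30 + 31 + 30 + 31 + 31 + 28 + 31 + 30 + 31 + 30 + 31 + 31 + 30 + 31 + 30 + 31 + 31 + 14 = 680.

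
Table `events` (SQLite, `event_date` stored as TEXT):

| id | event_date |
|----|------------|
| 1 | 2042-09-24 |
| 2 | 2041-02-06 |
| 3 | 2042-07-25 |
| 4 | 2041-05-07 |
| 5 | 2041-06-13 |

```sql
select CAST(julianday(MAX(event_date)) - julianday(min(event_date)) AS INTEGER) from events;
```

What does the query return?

595

MIN = 2041-02-06, MAX = 2042-09-24.
22 days remain in February 2041 after the 6th (28 − 6).
Full months from March 2041 through August 2042 contribute their day counts.
Then 24 days into September 2042.
Total: 22 + 31 + 30 + 31 + 30 + 31 + 31 + 30 + 31 + 30 + 31 + 31 + 28 + 31 + 30 + 31 + 30 + 31 + 31 + 24 = 595.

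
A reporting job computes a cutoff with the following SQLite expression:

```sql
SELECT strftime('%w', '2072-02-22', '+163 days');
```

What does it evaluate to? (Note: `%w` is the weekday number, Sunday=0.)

First apply '+163 days': 2072-02-22 → 2072-08-03.
2072-08-03 is a Wednesday; with Sunday=0 that is 3.

3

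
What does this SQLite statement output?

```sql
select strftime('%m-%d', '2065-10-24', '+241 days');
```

06-22

First apply '+241 days': 2065-10-24 → 2066-06-22.
`%m-%d` extracts the month-day: 06-22.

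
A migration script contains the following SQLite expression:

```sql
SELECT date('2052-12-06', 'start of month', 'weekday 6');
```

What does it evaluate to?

`start of month` rewinds 2052-12-06 to 2052-12-01.
`weekday 6` advances to the next Saturday; 2052-12-01 is a Sunday, so it moves forward to 2052-12-07.

2052-12-07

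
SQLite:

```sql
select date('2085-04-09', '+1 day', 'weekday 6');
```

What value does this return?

Advancing 1 more day within April lands on 2085-04-10.
`weekday 6` advances to the next Saturday; 2085-04-10 is a Tuesday, so it moves forward to 2085-04-14.

2085-04-14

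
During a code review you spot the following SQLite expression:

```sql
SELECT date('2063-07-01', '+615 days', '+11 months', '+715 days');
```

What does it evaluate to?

Applying '+615 days' to 2063-07-01: counting 615 days forward gives 2065-03-07.
Adding +11 months to 2065-03-07 gives 2066-02-07.
Applying '+715 days' to 2066-02-07: counting 715 days forward gives 2068-01-23.

2068-01-23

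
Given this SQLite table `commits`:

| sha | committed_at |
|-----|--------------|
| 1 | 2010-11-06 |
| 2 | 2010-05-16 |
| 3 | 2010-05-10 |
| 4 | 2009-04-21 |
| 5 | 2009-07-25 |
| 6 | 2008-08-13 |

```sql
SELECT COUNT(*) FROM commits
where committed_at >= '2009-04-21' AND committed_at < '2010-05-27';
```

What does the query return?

Rows in [2009-04-21, 2010-05-27): 2010-05-16, 2010-05-10, 2009-04-21, 2009-07-25 → 4 rows.

4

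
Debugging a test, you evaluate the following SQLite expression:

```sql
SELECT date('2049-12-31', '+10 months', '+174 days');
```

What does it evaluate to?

2051-04-23

Adding +10 months to 2049-12-31 gives 2050-10-31.
Applying '+174 days' to 2050-10-31: counting 174 days forward gives 2051-04-23.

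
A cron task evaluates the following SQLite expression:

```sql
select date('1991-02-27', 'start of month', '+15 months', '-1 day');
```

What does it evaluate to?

`start of month` rewinds 1991-02-27 to 1991-02-01.
Adding +15 months to 1991-02-01 gives 1992-05-01.
Going back 1 day from 1992-05-01 reaches 1992-04-30 (last day of April, 30 days).

1992-04-30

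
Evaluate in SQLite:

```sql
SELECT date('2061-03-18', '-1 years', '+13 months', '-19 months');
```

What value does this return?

2059-09-18

Adding -1 year to 2061-03-18 gives 2060-03-18.
Adding +13 months to 2060-03-18 gives 2061-04-18.
Adding -19 months to 2061-04-18 gives 2059-09-18.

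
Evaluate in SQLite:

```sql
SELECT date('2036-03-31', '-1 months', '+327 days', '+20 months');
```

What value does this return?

2038-09-23

Adding -1 month to 2036-03-31 targets 2036-02-31. February 2036 has only 29 days, so SQLite normalizes the 2-day overflow forward to 2036-03-02.
Applying '+327 days' to 2036-03-02: counting 327 days forward gives 2037-01-23.
Adding +20 months to 2037-01-23 gives 2038-09-23.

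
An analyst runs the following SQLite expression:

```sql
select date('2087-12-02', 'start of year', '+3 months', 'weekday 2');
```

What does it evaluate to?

2087-04-01

`start of year` rewinds 2087-12-02 to 2087-01-01.
Adding +3 months to 2087-01-01 gives 2087-04-01.
`weekday 2` advances to the next Tuesday; 2087-04-01 is already a Tuesday, so it stays at 2087-04-01.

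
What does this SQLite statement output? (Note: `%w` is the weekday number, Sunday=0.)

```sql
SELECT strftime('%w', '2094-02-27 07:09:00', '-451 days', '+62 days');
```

2

First apply '-451 days', '+62 days': 2094-02-27 07:09:00 → 2093-02-03 07:09:00.
2093-02-03 is a Tuesday; with Sunday=0 that is 2.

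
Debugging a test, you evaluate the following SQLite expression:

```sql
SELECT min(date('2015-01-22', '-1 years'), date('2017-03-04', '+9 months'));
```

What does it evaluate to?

date('2015-01-22', '-1 years') → 2014-01-22.
date('2017-03-04', '+9 months') → 2017-12-04.
Earlier of the two is 2014-01-22.

2014-01-22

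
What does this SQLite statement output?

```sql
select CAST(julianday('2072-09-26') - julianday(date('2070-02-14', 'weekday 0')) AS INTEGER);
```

953

`weekday 0` advances to the next Sunday; 2070-02-14 is a Friday, so it moves forward to 2070-02-16.
12 days remain in February 2070 after the 16th (28 − 16).
Full months from March 2070 through August 2072 contribute their day counts.
Then 26 days into September 2072.
Total: 12 + 31 + 30 + 31 + 30 + 31 + 31 + 30 + 31 + 30 + 31 + 31 + 28 + 31 + 30 + 31 + 30 + 31 + 31 + 30 + 31 + 30 + 31 + 31 + 29 + 31 + 30 + 31 + 30 + 31 + 31 + 26 = 953.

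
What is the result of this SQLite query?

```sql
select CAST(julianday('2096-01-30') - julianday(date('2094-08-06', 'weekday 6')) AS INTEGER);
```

541

`weekday 6` advances to the next Saturday; 2094-08-06 is a Friday, so it moves forward to 2094-08-07.
24 days remain in August 2094 after the 7th (31 − 7).
Full months from September 2094 through December 2095 contribute their day counts.
Then 30 days into January 2096.
Total: 24 + 30 + 31 + 30 + 31 + 31 + 28 + 31 + 30 + 31 + 30 + 31 + 31 + 30 + 31 + 30 + 31 + 30 = 541.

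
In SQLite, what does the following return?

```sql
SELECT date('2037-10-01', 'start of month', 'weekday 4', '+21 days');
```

2037-10-22

`start of month` rewinds 2037-10-01 to 2037-10-01.
`weekday 4` advances to the next Thursday; 2037-10-01 is already a Thursday, so it stays at 2037-10-01.
Advancing 21 more days within October lands on 2037-10-22.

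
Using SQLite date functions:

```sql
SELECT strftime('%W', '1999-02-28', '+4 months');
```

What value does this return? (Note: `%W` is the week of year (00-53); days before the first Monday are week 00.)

26

First apply '+4 months': 1999-02-28 → 1999-06-28.
1999-06-28 is a Monday. SQLite's %W counts Mondays since the year started; the result is 26.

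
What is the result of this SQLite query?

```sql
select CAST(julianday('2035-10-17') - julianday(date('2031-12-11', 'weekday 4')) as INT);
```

1406

`weekday 4` advances to the next Thursday; 2031-12-11 is already a Thursday, so it stays at 2031-12-11.
20 days remain in December 2031 after the 11th (31 − 11).
Full months from January 2032 through September 2035 contribute their day counts.
Then 17 days into October 2035.
Total: 20 + 31 + 29 + 31 + 30 + 31 + 30 + 31 + 31 + 30 + 31 + 30 + 31 + 31 + 28 + 31 + 30 + 31 + 30 + 31 + 31 + 30 + 31 + 30 + 31 + 31 + 28 + 31 + 30 + 31 + 30 + 31 + 31 + 30 + 31 + 30 + 31 + 31 + 28 + 31 + 30 + 31 + 30 + 31 + 31 + 30 + 17 = 1406.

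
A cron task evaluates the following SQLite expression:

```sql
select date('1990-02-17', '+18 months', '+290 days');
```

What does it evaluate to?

Adding +18 months to 1990-02-17 gives 1991-08-17.
Applying '+290 days' to 1991-08-17: counting 290 days forward gives 1992-06-02.

1992-06-02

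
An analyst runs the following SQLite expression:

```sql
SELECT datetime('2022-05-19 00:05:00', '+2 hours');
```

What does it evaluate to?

2022-05-19 02:05:00

+2 hours from 2022-05-19 00:05:00 is 2022-05-19 02:05:00.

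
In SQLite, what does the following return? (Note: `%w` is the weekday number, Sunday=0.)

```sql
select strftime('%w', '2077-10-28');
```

4

2077-10-28 is a Thursday; with Sunday=0 that is 4.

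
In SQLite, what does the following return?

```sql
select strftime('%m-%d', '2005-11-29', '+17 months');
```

First apply '+17 months': 2005-11-29 → 2007-04-29.
`%m-%d` extracts the month-day: 04-29.

04-29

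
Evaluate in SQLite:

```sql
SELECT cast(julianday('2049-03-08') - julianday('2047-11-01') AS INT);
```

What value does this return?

493

29 days remain in November 2047 after the 1st (30 − 1).
Full months from December 2047 through February 2049 contribute their day counts.
Then 8 days into March 2049.
Total: 29 + 31 + 31 + 29 + 31 + 30 + 31 + 30 + 31 + 31 + 30 + 31 + 30 + 31 + 31 + 28 + 8 = 493.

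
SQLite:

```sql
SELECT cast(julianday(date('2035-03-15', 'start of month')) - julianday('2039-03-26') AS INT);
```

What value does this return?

-1486

`start of month` rewinds 2035-03-15 to 2035-03-01.
30 days remain in March 2035 after the 1st (31 − 1).
Full months from April 2035 through February 2039 contribute their day counts.
Then 26 days into March 2039.
Total: 30 + 30 + 31 + 30 + 31 + 31 + 30 + 31 + 30 + 31 + 31 + 29 + 31 + 30 + 31 + 30 + 31 + 31 + 30 + 31 + 30 + 31 + 31 + 28 + 31 + 30 + 31 + 30 + 31 + 31 + 30 + 31 + 30 + 31 + 31 + 28 + 31 + 30 + 31 + 30 + 31 + 31 + 30 + 31 + 30 + 31 + 31 + 28 + 26 = 1486.
The subtraction is earlier − later, so the result is −1486 → -1486.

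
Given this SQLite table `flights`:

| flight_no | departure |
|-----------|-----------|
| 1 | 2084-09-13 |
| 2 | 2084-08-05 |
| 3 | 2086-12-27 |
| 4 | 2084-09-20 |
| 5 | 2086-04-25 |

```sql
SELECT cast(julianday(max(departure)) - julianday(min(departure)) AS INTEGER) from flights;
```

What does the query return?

874

MIN = 2084-08-05, MAX = 2086-12-27.
26 days remain in August 2084 after the 5th (31 − 5).
Full months from September 2084 through November 2086 contribute their day counts.
Then 27 days into December 2086.
Total: 26 + 30 + 31 + 30 + 31 + 31 + 28 + 31 + 30 + 31 + 30 + 31 + 31 + 30 + 31 + 30 + 31 + 31 + 28 + 31 + 30 + 31 + 30 + 31 + 31 + 30 + 31 + 30 + 27 = 874.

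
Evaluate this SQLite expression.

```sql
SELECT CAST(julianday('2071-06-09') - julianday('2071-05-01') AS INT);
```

30 days remain in May 2071 after the 1st (31 − 1).
Then 9 days into June 2071.
Total: 30 + 9 = 39.

39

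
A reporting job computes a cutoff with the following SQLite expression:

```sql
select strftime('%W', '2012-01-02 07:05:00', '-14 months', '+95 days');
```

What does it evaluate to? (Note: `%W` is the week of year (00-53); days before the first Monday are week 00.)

05

First apply '-14 months', '+95 days': 2012-01-02 07:05:00 → 2011-02-05 07:05:00.
2011-02-05 is a Saturday. SQLite's %W counts Mondays since the year started; the result is 05.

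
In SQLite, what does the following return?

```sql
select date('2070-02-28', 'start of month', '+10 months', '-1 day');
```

2070-11-30

`start of month` rewinds 2070-02-28 to 2070-02-01.
Adding +10 months to 2070-02-01 gives 2070-12-01.
Going back 1 day from 2070-12-01 reaches 2070-11-30 (last day of November, 30 days).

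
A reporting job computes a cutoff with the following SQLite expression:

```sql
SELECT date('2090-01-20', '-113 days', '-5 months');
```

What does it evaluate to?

2089-04-29

Applying '-113 days' to 2090-01-20: counting 113 days back gives 2089-09-29.
Adding -5 months to 2089-09-29 gives 2089-04-29.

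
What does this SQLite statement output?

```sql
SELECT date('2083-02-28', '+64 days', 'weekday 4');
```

Applying '+64 days' to 2083-02-28: counting 64 days forward gives 2083-05-03.
`weekday 4` advances to the next Thursday; 2083-05-03 is a Monday, so it moves forward to 2083-05-06.

2083-05-06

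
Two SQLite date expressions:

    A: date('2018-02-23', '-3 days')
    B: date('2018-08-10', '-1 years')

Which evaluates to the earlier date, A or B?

B

A = 2018-02-20.
B = 2017-08-10.
B is earlier.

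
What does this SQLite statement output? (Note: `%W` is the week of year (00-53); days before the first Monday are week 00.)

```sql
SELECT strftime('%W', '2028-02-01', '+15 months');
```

18

First apply '+15 months': 2028-02-01 → 2029-05-01.
2029-05-01 is a Tuesday. SQLite's %W counts Mondays since the year started; the result is 18.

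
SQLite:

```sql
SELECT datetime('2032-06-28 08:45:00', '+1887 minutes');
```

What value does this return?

1887 minutes = 31h 27m; +1887 minutes from 2032-06-28 08:45:00 is 2032-06-29 16:12:00 (crosses midnight).

2032-06-29 16:12:00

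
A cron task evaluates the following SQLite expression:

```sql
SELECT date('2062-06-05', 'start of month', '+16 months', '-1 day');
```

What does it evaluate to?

2063-09-30

`start of month` rewinds 2062-06-05 to 2062-06-01.
Adding +16 months to 2062-06-01 gives 2063-10-01.
Going back 1 day from 2063-10-01 reaches 2063-09-30 (last day of September, 30 days).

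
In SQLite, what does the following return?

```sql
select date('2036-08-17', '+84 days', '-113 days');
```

2036-07-19

Applying '+84 days' to 2036-08-17: counting 84 days forward gives 2036-11-09.
Applying '-113 days' to 2036-11-09: counting 113 days back gives 2036-07-19.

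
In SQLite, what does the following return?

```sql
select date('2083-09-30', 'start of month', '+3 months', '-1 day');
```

2083-11-30

`start of month` rewinds 2083-09-30 to 2083-09-01.
Adding +3 months to 2083-09-01 gives 2083-12-01.
Going back 1 day from 2083-12-01 reaches 2083-11-30 (last day of November, 30 days).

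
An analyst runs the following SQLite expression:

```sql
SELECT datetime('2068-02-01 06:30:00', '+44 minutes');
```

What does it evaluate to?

2068-02-01 07:14:00

+44 minutes from 2068-02-01 06:30:00 is 2068-02-01 07:14:00.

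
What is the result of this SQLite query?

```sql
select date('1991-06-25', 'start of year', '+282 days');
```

1991-10-10

`start of year` rewinds 1991-06-25 to 1991-01-01.
Applying '+282 days' to 1991-01-01: counting 282 days forward gives 1991-10-10.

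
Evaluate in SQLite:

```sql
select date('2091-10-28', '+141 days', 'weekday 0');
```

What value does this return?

2092-03-23

Applying '+141 days' to 2091-10-28: counting 141 days forward gives 2092-03-17.
`weekday 0` advances to the next Sunday; 2092-03-17 is a Monday, so it moves forward to 2092-03-23.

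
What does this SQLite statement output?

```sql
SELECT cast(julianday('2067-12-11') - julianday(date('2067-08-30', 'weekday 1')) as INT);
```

97

`weekday 1` advances to the next Monday; 2067-08-30 is a Tuesday, so it moves forward to 2067-09-05.
25 days remain in September 2067 after the 5th (30 − 5).
October 2067: 31 days.
November 2067: 30 days.
Then 11 days into December 2067.
Total: 25 + 31 + 30 + 11 = 97.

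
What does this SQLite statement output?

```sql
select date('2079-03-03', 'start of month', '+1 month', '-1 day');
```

2079-03-31

`start of month` rewinds 2079-03-03 to 2079-03-01.
Adding +1 month to 2079-03-01 gives 2079-04-01.
Going back 1 day from 2079-04-01 reaches 2079-03-31 (last day of March, 31 days).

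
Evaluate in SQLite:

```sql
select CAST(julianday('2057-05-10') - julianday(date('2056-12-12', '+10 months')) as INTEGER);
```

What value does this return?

-155

Adding +10 months to 2056-12-12 gives 2057-10-12.
21 days remain in May 2057 after the 10th (31 − 10).
June 2057: 30 days.
July 2057: 31 days.
August 2057: 31 days.
September 2057: 30 days.
Then 12 days into October 2057.
Total: 21 + 30 + 31 + 31 + 30 + 12 = 155.
The subtraction is earlier − later, so the result is −155 → -155.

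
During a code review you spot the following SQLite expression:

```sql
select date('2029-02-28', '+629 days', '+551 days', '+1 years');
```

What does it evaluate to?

2033-05-23

Applying '+629 days' to 2029-02-28: counting 629 days forward gives 2030-11-19.
Applying '+551 days' to 2030-11-19: counting 551 days forward gives 2032-05-23.
Adding +1 year to 2032-05-23 gives 2033-05-23.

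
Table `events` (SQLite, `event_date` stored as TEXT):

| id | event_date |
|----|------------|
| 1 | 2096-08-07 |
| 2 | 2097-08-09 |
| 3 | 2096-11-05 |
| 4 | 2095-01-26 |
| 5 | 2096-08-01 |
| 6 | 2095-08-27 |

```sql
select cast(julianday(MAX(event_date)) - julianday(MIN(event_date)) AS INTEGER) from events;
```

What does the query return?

926

MIN = 2095-01-26, MAX = 2097-08-09.
5 days remain in January 2095 after the 26th (31 − 26).
Full months from February 2095 through July 2097 contribute their day counts.
Then 9 days into August 2097.
Total: 5 + 28 + 31 + 30 + 31 + 30 + 31 + 31 + 30 + 31 + 30 + 31 + 31 + 29 + 31 + 30 + 31 + 30 + 31 + 31 + 30 + 31 + 30 + 31 + 31 + 28 + 31 + 30 + 31 + 30 + 31 + 9 = 926.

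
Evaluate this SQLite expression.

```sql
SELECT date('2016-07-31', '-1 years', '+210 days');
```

2016-02-26

Adding -1 year to 2016-07-31 gives 2015-07-31.
Applying '+210 days' to 2015-07-31: counting 210 days forward gives 2016-02-26.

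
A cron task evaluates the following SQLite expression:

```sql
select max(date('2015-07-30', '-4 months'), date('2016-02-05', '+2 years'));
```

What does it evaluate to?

2018-02-05

date('2015-07-30', '-4 months') → 2015-03-30.
date('2016-02-05', '+2 years') → 2018-02-05.
Later of the two is 2018-02-05.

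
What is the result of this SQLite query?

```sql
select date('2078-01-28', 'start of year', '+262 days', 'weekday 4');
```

2078-09-22

`start of year` rewinds 2078-01-28 to 2078-01-01.
Applying '+262 days' to 2078-01-01: counting 262 days forward gives 2078-09-20.
`weekday 4` advances to the next Thursday; 2078-09-20 is a Tuesday, so it moves forward to 2078-09-22.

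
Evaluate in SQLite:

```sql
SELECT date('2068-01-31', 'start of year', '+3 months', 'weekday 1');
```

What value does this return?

2068-04-02

`start of year` rewinds 2068-01-31 to 2068-01-01.
Adding +3 months to 2068-01-01 gives 2068-04-01.
`weekday 1` advances to the next Monday; 2068-04-01 is a Sunday, so it moves forward to 2068-04-02.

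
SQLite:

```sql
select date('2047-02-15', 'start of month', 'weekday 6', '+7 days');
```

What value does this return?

`start of month` rewinds 2047-02-15 to 2047-02-01.
`weekday 6` advances to the next Saturday; 2047-02-01 is a Friday, so it moves forward to 2047-02-02.
Advancing 7 more days within February lands on 2047-02-09.

2047-02-09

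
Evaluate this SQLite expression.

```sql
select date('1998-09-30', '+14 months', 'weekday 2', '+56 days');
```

Adding +14 months to 1998-09-30 gives 1999-11-30.
`weekday 2` advances to the next Tuesday; 1999-11-30 is already a Tuesday, so it stays at 1999-11-30.
Applying '+56 days' to 1999-11-30: counting 56 days forward gives 2000-01-25.

2000-01-25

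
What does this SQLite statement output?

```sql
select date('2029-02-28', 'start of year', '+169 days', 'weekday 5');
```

`start of year` rewinds 2029-02-28 to 2029-01-01.
Applying '+169 days' to 2029-01-01: counting 169 days forward gives 2029-06-19.
`weekday 5` advances to the next Friday; 2029-06-19 is a Tuesday, so it moves forward to 2029-06-22.

2029-06-22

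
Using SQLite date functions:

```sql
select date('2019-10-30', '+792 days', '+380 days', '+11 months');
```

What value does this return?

Applying '+792 days' to 2019-10-30: counting 792 days forward gives 2021-12-30.
Applying '+380 days' to 2021-12-30: counting 380 days forward gives 2023-01-14.
Adding +11 months to 2023-01-14 gives 2023-12-14.

2023-12-14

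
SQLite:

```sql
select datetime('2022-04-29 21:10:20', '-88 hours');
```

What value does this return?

-88 hours from 2022-04-29 21:10:20 is 2022-04-26 05:10:20 (crosses midnight).

2022-04-26 05:10:20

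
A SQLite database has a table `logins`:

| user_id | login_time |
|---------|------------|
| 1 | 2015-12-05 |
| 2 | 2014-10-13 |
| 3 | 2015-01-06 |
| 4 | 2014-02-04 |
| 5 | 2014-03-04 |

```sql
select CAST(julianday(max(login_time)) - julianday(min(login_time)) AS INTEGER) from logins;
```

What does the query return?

MIN = 2014-02-04, MAX = 2015-12-05.
24 days remain in February 2014 after the 4th (28 − 4).
Full months from March 2014 through November 2015 contribute their day counts.
Then 5 days into December 2015.
Total: 24 + 31 + 30 + 31 + 30 + 31 + 31 + 30 + 31 + 30 + 31 + 31 + 28 + 31 + 30 + 31 + 30 + 31 + 31 + 30 + 31 + 30 + 5 = 669.

669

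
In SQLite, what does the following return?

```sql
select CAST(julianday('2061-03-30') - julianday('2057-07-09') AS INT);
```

22 days remain in July 2057 after the 9th (31 − 9).
Full months from August 2057 through February 2061 contribute their day counts.
Then 30 days into March 2061.
Total: 22 + 31 + 30 + 31 + 30 + 31 + 31 + 28 + 31 + 30 + 31 + 30 + 31 + 31 + 30 + 31 + 30 + 31 + 31 + 28 + 31 + 30 + 31 + 30 + 31 + 31 + 30 + 31 + 30 + 31 + 31 + 29 + 31 + 30 + 31 + 30 + 31 + 31 + 30 + 31 + 30 + 31 + 31 + 28 + 30 = 1360.

1360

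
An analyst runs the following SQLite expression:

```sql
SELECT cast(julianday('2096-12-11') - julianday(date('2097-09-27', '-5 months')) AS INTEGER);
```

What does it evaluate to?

Adding -5 months to 2097-09-27 gives 2097-04-27.
20 days remain in December 2096 after the 11th (31 − 11).
January 2097: 31 days.
February 2097: 28 days.
March 2097: 31 days.
Then 27 days into April 2097.
Total: 20 + 31 + 28 + 31 + 27 = 137.
The subtraction is earlier − later, so the result is −137 → -137.

-137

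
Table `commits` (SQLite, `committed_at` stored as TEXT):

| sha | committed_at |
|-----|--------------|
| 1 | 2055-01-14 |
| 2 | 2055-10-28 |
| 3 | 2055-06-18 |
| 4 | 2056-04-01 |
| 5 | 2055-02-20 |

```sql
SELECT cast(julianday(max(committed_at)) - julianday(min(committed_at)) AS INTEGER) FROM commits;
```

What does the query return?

443

MIN = 2055-01-14, MAX = 2056-04-01.
17 days remain in January 2055 after the 14th (31 − 14).
Full months from February 2055 through March 2056 contribute their day counts.
Then 1 day into April 2056.
Total: 17 + 28 + 31 + 30 + 31 + 30 + 31 + 31 + 30 + 31 + 30 + 31 + 31 + 29 + 31 + 1 = 443.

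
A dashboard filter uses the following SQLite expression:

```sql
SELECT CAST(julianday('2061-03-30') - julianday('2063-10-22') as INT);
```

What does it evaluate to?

1 day remains in March 2061 after the 30th (31 − 30).
Full months from April 2061 through September 2063 contribute their day counts.
Then 22 days into October 2063.
Total: 1 + 30 + 31 + 30 + 31 + 31 + 30 + 31 + 30 + 31 + 31 + 28 + 31 + 30 + 31 + 30 + 31 + 31 + 30 + 31 + 30 + 31 + 31 + 28 + 31 + 30 + 31 + 30 + 31 + 31 + 30 + 22 = 936.
The subtraction is earlier − later, so the result is −936 → -936.

-936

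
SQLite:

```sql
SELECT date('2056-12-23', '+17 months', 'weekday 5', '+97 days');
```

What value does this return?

Adding +17 months to 2056-12-23 gives 2058-05-23.
`weekday 5` advances to the next Friday; 2058-05-23 is a Thursday, so it moves forward to 2058-05-24.
Applying '+97 days' to 2058-05-24: counting 97 days forward gives 2058-08-29.

2058-08-29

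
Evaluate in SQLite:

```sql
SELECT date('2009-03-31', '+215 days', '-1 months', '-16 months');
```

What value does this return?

2008-06-01

Applying '+215 days' to 2009-03-31: counting 215 days forward gives 2009-11-01.
Adding -1 month to 2009-11-01 gives 2009-10-01.
Adding -16 months to 2009-10-01 gives 2008-06-01.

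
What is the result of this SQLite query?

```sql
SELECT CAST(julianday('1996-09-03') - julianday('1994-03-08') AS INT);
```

910

23 days remain in March 1994 after the 8th (31 − 8).
Full months from April 1994 through August 1996 contribute their day counts.
Then 3 days into September 1996.
Total: 23 + 30 + 31 + 30 + 31 + 31 + 30 + 31 + 30 + 31 + 31 + 28 + 31 + 30 + 31 + 30 + 31 + 31 + 30 + 31 + 30 + 31 + 31 + 29 + 31 + 30 + 31 + 30 + 31 + 31 + 3 = 910.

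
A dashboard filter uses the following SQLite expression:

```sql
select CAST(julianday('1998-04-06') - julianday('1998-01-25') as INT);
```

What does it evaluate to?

71

6 days remain in January 1998 after the 25th (31 − 25).
February 1998: 28 days.
March 1998: 31 days.
Then 6 days into April 1998.
Total: 6 + 28 + 31 + 6 = 71.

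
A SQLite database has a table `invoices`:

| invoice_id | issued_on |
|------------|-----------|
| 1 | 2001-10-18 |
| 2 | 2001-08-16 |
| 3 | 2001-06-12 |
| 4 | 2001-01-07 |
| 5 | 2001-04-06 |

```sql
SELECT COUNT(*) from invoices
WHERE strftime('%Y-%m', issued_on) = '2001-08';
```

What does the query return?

1

Rows with year-month 2001-08: 2001-08-16 → 1.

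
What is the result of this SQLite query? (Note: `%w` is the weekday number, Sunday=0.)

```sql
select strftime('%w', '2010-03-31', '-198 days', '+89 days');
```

First apply '-198 days', '+89 days': 2010-03-31 → 2009-12-12.
2009-12-12 is a Saturday; with Sunday=0 that is 6.

6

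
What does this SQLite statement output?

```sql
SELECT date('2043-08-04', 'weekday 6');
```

`weekday 6` advances to the next Saturday; 2043-08-04 is a Tuesday, so it moves forward to 2043-08-08.

2043-08-08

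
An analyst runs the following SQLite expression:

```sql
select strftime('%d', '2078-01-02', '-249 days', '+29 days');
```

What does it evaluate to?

First apply '-249 days', '+29 days': 2078-01-02 → 2077-05-27.
`%d` extracts the 2-digit day of month: 27.

27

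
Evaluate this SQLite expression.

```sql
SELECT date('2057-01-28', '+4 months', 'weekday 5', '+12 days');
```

Adding +4 months to 2057-01-28 gives 2057-05-28.
`weekday 5` advances to the next Friday; 2057-05-28 is a Monday, so it moves forward to 2057-06-01.
Advancing 12 more days within June lands on 2057-06-13.

2057-06-13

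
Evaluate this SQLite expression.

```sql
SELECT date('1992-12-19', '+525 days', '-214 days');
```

1993-10-26

Applying '+525 days' to 1992-12-19: counting 525 days forward gives 1994-05-28.
Applying '-214 days' to 1994-05-28: counting 214 days back gives 1993-10-26.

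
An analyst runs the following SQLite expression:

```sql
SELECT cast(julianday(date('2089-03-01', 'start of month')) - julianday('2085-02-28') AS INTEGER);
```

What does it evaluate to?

1462

`start of month` rewinds 2089-03-01 to 2089-03-01.
0 days remain in February 2085 after the 28th (28 − 28).
Full months from March 2085 through February 2089 contribute their day counts.
Then 1 day into March 2089.
Total: 0 + 31 + 30 + 31 + 30 + 31 + 31 + 30 + 31 + 30 + 31 + 31 + 28 + 31 + 30 + 31 + 30 + 31 + 31 + 30 + 31 + 30 + 31 + 31 + 28 + 31 + 30 + 31 + 30 + 31 + 31 + 30 + 31 + 30 + 31 + 31 + 29 + 31 + 30 + 31 + 30 + 31 + 31 + 30 + 31 + 30 + 31 + 31 + 28 + 1 = 1462.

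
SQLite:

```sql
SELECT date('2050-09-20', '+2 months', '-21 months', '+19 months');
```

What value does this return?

Adding +2 months to 2050-09-20 gives 2050-11-20.
Adding -21 months to 2050-11-20 gives 2049-02-20.
Adding +19 months to 2049-02-20 gives 2050-09-20.

2050-09-20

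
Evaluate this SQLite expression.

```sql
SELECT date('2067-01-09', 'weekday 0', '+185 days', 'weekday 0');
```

2067-07-17

`weekday 0` advances to the next Sunday; 2067-01-09 is already a Sunday, so it stays at 2067-01-09.
Applying '+185 days' to 2067-01-09: counting 185 days forward gives 2067-07-13.
`weekday 0` advances to the next Sunday; 2067-07-13 is a Wednesday, so it moves forward to 2067-07-17.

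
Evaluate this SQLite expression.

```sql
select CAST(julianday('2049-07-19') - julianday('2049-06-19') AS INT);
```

30

11 days remain in June 2049 after the 19th (30 − 19).
Then 19 days into July 2049.
Total: 11 + 19 = 30.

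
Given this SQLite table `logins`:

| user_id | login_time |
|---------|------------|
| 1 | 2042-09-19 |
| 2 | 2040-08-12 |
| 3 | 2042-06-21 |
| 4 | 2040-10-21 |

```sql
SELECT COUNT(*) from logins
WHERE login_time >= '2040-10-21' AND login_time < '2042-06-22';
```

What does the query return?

2

Rows in [2040-10-21, 2042-06-22): 2042-06-21, 2040-10-21 → 2 rows.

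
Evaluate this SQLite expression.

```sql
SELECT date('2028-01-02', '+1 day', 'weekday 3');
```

Advancing 1 more day within January lands on 2028-01-03.
`weekday 3` advances to the next Wednesday; 2028-01-03 is a Monday, so it moves forward to 2028-01-05.

2028-01-05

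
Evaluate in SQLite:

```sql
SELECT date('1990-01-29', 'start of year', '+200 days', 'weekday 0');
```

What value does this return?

`start of year` rewinds 1990-01-29 to 1990-01-01.
Applying '+200 days' to 1990-01-01: counting 200 days forward gives 1990-07-20.
`weekday 0` advances to the next Sunday; 1990-07-20 is a Friday, so it moves forward to 1990-07-22.

1990-07-22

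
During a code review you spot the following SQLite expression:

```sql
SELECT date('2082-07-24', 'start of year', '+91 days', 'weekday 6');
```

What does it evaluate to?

`start of year` rewinds 2082-07-24 to 2082-01-01.
Applying '+91 days' to 2082-01-01: counting 91 days forward gives 2082-04-02.
`weekday 6` advances to the next Saturday; 2082-04-02 is a Thursday, so it moves forward to 2082-04-04.

2082-04-04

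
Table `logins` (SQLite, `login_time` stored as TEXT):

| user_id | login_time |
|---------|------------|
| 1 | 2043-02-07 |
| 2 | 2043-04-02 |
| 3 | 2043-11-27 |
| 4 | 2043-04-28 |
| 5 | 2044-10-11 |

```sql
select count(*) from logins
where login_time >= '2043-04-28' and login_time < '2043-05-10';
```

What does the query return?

1

Rows in [2043-04-28, 2043-05-10): 2043-04-28 → 1 row.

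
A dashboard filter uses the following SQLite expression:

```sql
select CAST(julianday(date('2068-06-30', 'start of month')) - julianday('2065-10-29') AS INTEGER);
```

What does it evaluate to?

946

`start of month` rewinds 2068-06-30 to 2068-06-01.
2 days remain in October 2065 after the 29th (31 − 29).
Full months from November 2065 through May 2068 contribute their day counts.
Then 1 day into June 2068.
Total: 2 + 30 + 31 + 31 + 28 + 31 + 30 + 31 + 30 + 31 + 31 + 30 + 31 + 30 + 31 + 31 + 28 + 31 + 30 + 31 + 30 + 31 + 31 + 30 + 31 + 30 + 31 + 31 + 29 + 31 + 30 + 31 + 1 = 946.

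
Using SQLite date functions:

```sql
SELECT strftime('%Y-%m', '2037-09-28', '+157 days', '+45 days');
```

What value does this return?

First apply '+157 days', '+45 days': 2037-09-28 → 2038-04-18.
`%Y-%m` extracts the year-month: 2038-04.

2038-04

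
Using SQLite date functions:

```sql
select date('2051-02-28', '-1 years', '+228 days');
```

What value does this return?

Adding -1 year to 2051-02-28 gives 2050-02-28.
Applying '+228 days' to 2050-02-28: counting 228 days forward gives 2050-10-14.

2050-10-14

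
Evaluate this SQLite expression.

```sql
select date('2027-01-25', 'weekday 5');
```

`weekday 5` advances to the next Friday; 2027-01-25 is a Monday, so it moves forward to 2027-01-29.

2027-01-29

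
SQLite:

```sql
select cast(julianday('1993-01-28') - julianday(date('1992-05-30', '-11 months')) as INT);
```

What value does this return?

Adding -11 months to 1992-05-30 gives 1991-06-30.
0 days remain in June 1991 after the 30th (30 − 30).
Full months from July 1991 through December 1992 contribute their day counts.
Then 28 days into January 1993.
Total: 0 + 31 + 31 + 30 + 31 + 30 + 31 + 31 + 29 + 31 + 30 + 31 + 30 + 31 + 31 + 30 + 31 + 30 + 31 + 28 = 578.

578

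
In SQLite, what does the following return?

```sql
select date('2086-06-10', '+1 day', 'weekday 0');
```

2086-06-16

Advancing 1 more day within June lands on 2086-06-11.
`weekday 0` advances to the next Sunday; 2086-06-11 is a Tuesday, so it moves forward to 2086-06-16.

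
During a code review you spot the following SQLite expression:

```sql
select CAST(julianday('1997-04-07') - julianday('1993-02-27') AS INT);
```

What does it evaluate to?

1 day remains in February 1993 after the 27th (28 − 27).
Full months from March 1993 through March 1997 contribute their day counts.
Then 7 days into April 1997.
Total: 1 + 31 + 30 + 31 + 30 + 31 + 31 + 30 + 31 + 30 + 31 + 31 + 28 + 31 + 30 + 31 + 30 + 31 + 31 + 30 + 31 + 30 + 31 + 31 + 28 + 31 + 30 + 31 + 30 + 31 + 31 + 30 + 31 + 30 + 31 + 31 + 29 + 31 + 30 + 31 + 30 + 31 + 31 + 30 + 31 + 30 + 31 + 31 + 28 + 31 + 7 = 1500.

1500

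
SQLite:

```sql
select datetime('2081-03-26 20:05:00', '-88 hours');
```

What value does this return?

-88 hours from 2081-03-26 20:05:00 is 2081-03-23 04:05:00 (crosses midnight).

2081-03-23 04:05:00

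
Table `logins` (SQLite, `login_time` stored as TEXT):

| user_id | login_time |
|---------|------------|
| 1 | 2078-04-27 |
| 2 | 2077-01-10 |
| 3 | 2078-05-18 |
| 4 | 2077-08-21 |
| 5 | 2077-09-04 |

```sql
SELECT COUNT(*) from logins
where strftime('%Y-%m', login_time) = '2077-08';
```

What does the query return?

Rows with year-month 2077-08: 2077-08-21 → 1.

1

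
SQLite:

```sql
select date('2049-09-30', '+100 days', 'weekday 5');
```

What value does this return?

2050-01-14

Applying '+100 days' to 2049-09-30: counting 100 days forward gives 2050-01-08.
`weekday 5` advances to the next Friday; 2050-01-08 is a Saturday, so it moves forward to 2050-01-14.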